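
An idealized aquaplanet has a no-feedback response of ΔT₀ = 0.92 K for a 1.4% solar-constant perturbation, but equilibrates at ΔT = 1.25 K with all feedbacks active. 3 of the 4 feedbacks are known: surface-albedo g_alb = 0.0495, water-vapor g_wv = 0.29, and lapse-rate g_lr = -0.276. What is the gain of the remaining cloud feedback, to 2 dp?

Amplification A = ΔT/ΔT₀ = 1.25/0.92 = 1.359.
Total gain g = 1 − 1/A = 1 − 1/1.359 = 0.2642.
Known gains sum to 0.0495 + 0.29 − 0.276 = 0.0635.
g_cld = 0.2642 − 0.0635 = 0.20.

0.20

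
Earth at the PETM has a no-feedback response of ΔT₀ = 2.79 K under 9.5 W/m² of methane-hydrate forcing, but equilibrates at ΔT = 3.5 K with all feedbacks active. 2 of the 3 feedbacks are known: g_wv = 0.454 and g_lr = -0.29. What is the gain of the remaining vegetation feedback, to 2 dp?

0.04

Amplification A = ΔT/ΔT₀ = 3.5/2.79 = 1.254.
Total gain g = 1 − 1/A = 1 − 1/1.254 = 0.2026.
Known gains sum to 0.454 − 0.29 = 0.164.
g_veg = 0.2026 − 0.164 = 0.04.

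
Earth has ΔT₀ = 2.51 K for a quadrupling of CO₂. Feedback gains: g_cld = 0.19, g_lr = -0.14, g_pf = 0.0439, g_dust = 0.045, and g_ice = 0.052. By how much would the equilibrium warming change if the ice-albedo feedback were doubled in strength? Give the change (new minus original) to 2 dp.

0.21 K

Original: g = 0.1909, ΔT = 2.51/(1−0.1909) = 3.1022 K.
With doubled ice-albedo: g' = 0.2429, ΔT' = 2.51/(1−0.2429) = 3.3153 K.
Change = 3.3153 − 3.1022 = 0.21 K.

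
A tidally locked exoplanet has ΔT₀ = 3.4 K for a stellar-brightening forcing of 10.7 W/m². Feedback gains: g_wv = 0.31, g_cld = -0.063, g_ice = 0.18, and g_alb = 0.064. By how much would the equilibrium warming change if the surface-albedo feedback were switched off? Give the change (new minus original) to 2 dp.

-0.75 K

Original: g = 0.491, ΔT = 3.4/(1−0.491) = 6.6798 K.
Without surface-albedo: g' = 0.427, ΔT' = 3.4/(1−0.427) = 5.9337 K.
Change = 5.9337 − 6.6798 = -0.75 K.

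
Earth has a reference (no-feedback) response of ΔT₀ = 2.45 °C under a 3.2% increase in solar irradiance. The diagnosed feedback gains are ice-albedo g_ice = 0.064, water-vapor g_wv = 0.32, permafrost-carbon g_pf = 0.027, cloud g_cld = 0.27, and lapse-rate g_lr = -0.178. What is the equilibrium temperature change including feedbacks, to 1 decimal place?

Total gain g = 0.064 + 0.32 + 0.027 + 0.27 − 0.178 = 0.503.
Amplification A = 1/(1 − 0.503) = 2.012.
ΔT = 2.45 × 2.012 = 4.9 °C.

4.9 °C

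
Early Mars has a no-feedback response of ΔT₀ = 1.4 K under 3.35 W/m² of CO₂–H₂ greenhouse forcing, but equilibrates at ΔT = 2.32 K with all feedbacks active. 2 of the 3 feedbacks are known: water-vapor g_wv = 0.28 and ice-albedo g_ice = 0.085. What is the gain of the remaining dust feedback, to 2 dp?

Amplification A = ΔT/ΔT₀ = 2.32/1.4 = 1.657.
Total gain g = 1 − 1/A = 1 − 1/1.657 = 0.3965.
Known gains sum to 0.28 + 0.085 = 0.365.
g_dust = 0.3965 − 0.365 = 0.03.

0.03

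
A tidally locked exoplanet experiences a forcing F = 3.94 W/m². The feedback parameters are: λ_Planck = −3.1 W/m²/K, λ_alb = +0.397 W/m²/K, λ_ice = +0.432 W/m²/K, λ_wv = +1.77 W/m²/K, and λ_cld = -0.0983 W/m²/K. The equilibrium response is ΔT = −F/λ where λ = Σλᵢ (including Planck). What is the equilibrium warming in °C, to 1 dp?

6.6 °C

Net feedback parameter λ = (−3.1) + (+0.397) + (+0.432) + (+1.77) + (-0.0983) = -0.5993 W/m²/K.
ΔT = −F/λ = −3.94/(-0.5993) = 6.6 °C.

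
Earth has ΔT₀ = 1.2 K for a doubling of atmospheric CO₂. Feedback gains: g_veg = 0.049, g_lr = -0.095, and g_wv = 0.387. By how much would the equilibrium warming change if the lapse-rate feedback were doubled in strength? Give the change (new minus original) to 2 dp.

Original: g = 0.341, ΔT = 1.2/(1−0.341) = 1.8209 K.
With doubled lapse-rate: g' = 0.246, ΔT' = 1.2/(1−0.246) = 1.5915 K.
Change = 1.5915 − 1.8209 = -0.23 K.

-0.23 K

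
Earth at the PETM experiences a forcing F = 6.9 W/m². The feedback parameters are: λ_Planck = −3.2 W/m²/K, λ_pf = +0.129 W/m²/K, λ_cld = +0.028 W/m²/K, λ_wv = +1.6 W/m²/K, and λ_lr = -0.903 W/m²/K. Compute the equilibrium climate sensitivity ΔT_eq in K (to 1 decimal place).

Net feedback parameter λ = (−3.2) + (+0.129) + (+0.028) + (+1.6) + (-0.903) = -2.346 W/m²/K.
ΔT = −F/λ = −6.9/(-2.346) = 2.9 K.

2.9 K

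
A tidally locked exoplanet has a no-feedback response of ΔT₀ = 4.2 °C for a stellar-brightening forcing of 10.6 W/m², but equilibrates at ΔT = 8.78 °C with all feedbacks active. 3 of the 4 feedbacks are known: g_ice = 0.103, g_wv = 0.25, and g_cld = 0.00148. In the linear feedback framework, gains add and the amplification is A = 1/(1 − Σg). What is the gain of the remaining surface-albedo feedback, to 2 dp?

Amplification A = ΔT/ΔT₀ = 8.78/4.2 = 2.09.
Total gain g = 1 − 1/A = 1 − 1/2.09 = 0.5215.
Known gains sum to 0.103 + 0.25 + 0.00148 = 0.35448.
g_alb = 0.5215 − 0.35448 = 0.17.

0.17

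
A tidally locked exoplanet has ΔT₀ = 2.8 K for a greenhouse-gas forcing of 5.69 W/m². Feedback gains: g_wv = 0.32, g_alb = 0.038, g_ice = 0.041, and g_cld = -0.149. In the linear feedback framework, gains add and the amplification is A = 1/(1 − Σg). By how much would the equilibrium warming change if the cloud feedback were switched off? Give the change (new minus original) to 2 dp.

0.93 K

Original: g = 0.25, ΔT = 2.8/(1−0.25) = 3.7333 K.
Without cloud: g' = 0.399, ΔT' = 2.8/(1−0.399) = 4.6589 K.
Change = 4.6589 − 3.7333 = 0.93 K.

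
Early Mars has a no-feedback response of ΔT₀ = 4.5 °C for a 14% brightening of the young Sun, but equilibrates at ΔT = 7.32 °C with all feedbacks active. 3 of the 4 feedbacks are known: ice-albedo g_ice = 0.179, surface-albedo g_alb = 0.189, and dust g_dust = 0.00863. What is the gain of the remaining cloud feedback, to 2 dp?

Amplification A = ΔT/ΔT₀ = 7.32/4.5 = 1.627.
Total gain g = 1 − 1/A = 1 − 1/1.627 = 0.3854.
Known gains sum to 0.179 + 0.189 + 0.00863 = 0.37663.
g_cld = 0.3854 − 0.37663 = 0.01.

0.01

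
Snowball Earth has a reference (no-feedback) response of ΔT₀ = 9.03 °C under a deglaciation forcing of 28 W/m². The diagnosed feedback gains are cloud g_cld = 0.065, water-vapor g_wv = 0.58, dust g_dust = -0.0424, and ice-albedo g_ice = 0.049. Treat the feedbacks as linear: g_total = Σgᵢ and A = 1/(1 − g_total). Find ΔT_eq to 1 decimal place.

25.9 °C

Total gain g = 0.065 + 0.58 − 0.0424 + 0.049 = 0.6516.
Amplification A = 1/(1 − 0.6516) = 2.87.
ΔT = 9.03 × 2.87 = 25.9 °C.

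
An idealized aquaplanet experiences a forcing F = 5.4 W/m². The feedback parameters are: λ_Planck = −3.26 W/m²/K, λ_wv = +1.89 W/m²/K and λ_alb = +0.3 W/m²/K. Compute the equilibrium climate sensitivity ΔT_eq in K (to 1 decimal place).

Net feedback parameter λ = (−3.26) + (+1.89) + (+0.3) = -1.07 W/m²/K.
ΔT = −F/λ = −5.4/(-1.07) = 5.0 K.

5.0 K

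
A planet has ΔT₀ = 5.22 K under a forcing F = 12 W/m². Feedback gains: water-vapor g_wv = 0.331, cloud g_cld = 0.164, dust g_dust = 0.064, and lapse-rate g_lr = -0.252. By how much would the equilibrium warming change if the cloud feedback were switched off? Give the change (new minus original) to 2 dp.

-1.44 K

Original: g = 0.307, ΔT = 5.22/(1−0.307) = 7.5325 K.
Without cloud: g' = 0.143, ΔT' = 5.22/(1−0.143) = 6.0910 K.
Change = 6.0910 − 7.5325 = -1.44 K.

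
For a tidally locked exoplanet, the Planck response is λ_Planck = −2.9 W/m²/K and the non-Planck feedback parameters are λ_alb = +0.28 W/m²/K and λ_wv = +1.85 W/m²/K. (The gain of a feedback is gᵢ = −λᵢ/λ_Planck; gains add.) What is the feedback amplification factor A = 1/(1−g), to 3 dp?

Convert to gains: g_alb = 0.28/2.9 = 0.09655; g_wv = 1.85/2.9 = 0.6379.
Total gain g = 0.73445.
A = 1/(1 − 0.73445) = 3.766.

3.766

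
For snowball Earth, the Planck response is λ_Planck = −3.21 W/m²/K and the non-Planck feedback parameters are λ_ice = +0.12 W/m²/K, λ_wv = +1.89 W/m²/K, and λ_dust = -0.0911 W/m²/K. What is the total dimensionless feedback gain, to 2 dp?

0.60

Convert to gains: g_ice = 0.12/3.21 = 0.03738; g_wv = 1.89/3.21 = 0.5888; g_dust = -0.0911/3.21 = -0.02838.
Total gain g = 0.5978.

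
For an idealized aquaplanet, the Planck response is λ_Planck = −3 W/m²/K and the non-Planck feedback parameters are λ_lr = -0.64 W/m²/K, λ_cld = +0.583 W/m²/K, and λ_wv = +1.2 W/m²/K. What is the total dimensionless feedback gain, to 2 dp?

Convert to gains: g_lr = -0.64/3 = -0.2133; g_cld = 0.583/3 = 0.1943; g_wv = 1.2/3 = 0.4.
Total gain g = 0.381.

0.38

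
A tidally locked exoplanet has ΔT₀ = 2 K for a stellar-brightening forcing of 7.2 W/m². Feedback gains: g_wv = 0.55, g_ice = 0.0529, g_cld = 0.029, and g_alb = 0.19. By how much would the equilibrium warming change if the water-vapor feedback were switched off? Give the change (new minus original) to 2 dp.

-8.48 K

Original: g = 0.8219, ΔT = 2/(1−0.8219) = 11.2296 K.
Without water-vapor: g' = 0.2719, ΔT' = 2/(1−0.2719) = 2.7469 K.
Change = 2.7469 − 11.2296 = -8.48 K.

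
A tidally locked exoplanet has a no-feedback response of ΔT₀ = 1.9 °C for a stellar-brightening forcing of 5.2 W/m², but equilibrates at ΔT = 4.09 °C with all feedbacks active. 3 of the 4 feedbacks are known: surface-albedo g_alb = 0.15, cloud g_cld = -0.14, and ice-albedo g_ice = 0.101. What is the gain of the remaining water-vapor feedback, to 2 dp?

0.42

Amplification A = ΔT/ΔT₀ = 4.09/1.9 = 2.153.
Total gain g = 1 − 1/A = 1 − 1/2.153 = 0.5355.
Known gains sum to 0.15 − 0.14 + 0.101 = 0.111.
g_wv = 0.5355 − 0.111 = 0.42.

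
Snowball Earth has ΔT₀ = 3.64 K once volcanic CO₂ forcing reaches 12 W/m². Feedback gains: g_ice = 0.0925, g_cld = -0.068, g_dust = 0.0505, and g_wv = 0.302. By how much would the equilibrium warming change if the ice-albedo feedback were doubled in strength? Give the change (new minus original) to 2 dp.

1.02 K

Original: g = 0.377, ΔT = 3.64/(1−0.377) = 5.8427 K.
With doubled ice-albedo: g' = 0.4695, ΔT' = 3.64/(1−0.4695) = 6.8615 K.
Change = 6.8615 − 5.8427 = 1.02 K.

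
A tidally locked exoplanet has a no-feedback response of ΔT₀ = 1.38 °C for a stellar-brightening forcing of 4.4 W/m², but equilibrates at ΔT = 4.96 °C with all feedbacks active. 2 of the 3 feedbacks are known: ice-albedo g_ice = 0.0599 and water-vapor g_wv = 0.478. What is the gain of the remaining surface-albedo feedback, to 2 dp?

Amplification A = ΔT/ΔT₀ = 4.96/1.38 = 3.594.
Total gain g = 1 − 1/A = 1 − 1/3.594 = 0.7218.
Known gains sum to 0.0599 + 0.478 = 0.5379.
g_alb = 0.7218 − 0.5379 = 0.18.

0.18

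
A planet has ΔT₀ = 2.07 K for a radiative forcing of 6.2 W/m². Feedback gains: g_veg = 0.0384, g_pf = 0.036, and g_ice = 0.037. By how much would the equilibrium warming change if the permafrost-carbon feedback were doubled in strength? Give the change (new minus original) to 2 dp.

Original: g = 0.1114, ΔT = 2.07/(1−0.1114) = 2.3295 K.
With doubled permafrost-carbon: g' = 0.1474, ΔT' = 2.07/(1−0.1474) = 2.4279 K.
Change = 2.4279 − 2.3295 = 0.10 K.

0.10 K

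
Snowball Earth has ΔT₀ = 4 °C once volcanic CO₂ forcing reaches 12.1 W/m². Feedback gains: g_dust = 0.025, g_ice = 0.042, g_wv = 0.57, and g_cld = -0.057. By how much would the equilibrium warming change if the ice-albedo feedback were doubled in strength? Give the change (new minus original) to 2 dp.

Original: g = 0.58, ΔT = 4/(1−0.58) = 9.5238 °C.
With doubled ice-albedo: g' = 0.622, ΔT' = 4/(1−0.622) = 10.5820 °C.
Change = 10.5820 − 9.5238 = 1.06 °C.

1.06 °C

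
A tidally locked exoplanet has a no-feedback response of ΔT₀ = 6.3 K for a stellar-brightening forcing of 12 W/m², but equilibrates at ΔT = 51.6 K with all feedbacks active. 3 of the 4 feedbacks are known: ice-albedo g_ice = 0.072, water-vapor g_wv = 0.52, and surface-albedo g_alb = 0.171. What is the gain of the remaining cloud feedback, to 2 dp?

0.11

Amplification A = ΔT/ΔT₀ = 51.6/6.3 = 8.19.
Total gain g = 1 − 1/A = 1 − 1/8.19 = 0.8779.
Known gains sum to 0.072 + 0.52 + 0.171 = 0.763.
g_cld = 0.8779 − 0.763 = 0.11.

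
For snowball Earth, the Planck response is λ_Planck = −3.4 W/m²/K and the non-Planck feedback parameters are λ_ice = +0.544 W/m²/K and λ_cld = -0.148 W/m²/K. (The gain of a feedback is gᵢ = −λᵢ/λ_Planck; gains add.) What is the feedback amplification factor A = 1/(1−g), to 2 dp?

1.13

Convert to gains: g_ice = 0.544/3.4 = 0.16; g_cld = -0.148/3.4 = -0.04353.
Total gain g = 0.11647.
A = 1/(1 − 0.11647) = 1.13.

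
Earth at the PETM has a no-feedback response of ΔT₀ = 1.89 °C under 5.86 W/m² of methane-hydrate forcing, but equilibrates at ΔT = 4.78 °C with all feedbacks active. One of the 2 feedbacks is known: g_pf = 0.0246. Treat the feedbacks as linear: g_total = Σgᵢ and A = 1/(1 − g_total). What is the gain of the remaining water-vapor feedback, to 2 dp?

0.58

Amplification A = ΔT/ΔT₀ = 4.78/1.89 = 2.529.
Total gain g = 1 − 1/A = 1 − 1/2.529 = 0.6046.
The known gain is 0.0246.
g_wv = 0.6046 − 0.0246 = 0.58.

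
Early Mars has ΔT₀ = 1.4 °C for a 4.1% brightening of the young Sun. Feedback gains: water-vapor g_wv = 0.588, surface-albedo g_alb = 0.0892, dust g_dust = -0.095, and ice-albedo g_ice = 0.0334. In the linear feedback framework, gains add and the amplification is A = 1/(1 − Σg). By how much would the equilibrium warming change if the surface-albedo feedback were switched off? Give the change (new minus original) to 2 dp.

Original: g = 0.6156, ΔT = 1.4/(1−0.6156) = 3.6420 °C.
Without surface-albedo: g' = 0.5264, ΔT' = 1.4/(1−0.5264) = 2.9561 °C.
Change = 2.9561 − 3.6420 = -0.69 °C.

-0.69 °C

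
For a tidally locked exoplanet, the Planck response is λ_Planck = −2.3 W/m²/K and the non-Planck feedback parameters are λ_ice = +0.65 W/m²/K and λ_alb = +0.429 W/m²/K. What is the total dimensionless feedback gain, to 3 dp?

0.469

Convert to gains: g_ice = 0.65/2.3 = 0.2826; g_alb = 0.429/2.3 = 0.1865.
Total gain g = 0.4691.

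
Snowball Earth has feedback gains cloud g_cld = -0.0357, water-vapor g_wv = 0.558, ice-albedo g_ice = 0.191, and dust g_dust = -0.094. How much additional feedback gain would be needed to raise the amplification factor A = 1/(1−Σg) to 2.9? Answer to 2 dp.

Current total gain = 0.6193.
Target gain for A = 2.9: g* = 1 − 1/2.9 = 0.6552.
Additional gain needed = 0.6552 − 0.6193 = 0.04.

0.04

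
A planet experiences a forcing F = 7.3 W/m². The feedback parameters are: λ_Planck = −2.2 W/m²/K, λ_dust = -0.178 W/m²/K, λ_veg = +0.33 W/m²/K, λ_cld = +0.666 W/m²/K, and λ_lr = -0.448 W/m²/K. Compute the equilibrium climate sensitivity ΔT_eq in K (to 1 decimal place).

Net feedback parameter λ = (−2.2) + (-0.178) + (+0.33) + (+0.666) + (-0.448) = -1.83 W/m²/K.
ΔT = −F/λ = −7.3/(-1.83) = 4.0 K.

4.0 K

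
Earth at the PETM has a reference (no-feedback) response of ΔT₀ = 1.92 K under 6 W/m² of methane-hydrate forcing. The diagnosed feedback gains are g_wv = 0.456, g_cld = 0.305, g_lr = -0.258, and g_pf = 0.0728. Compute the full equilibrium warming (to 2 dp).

Total gain g = 0.456 + 0.305 − 0.258 + 0.0728 = 0.5758.
Amplification A = 1/(1 − 0.5758) = 2.357.
ΔT = 1.92 × 2.357 = 4.53 K.

4.53 K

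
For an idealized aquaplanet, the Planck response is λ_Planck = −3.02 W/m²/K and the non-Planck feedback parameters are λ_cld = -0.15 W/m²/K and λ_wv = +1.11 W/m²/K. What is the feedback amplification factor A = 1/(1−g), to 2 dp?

Convert to gains: g_cld = -0.15/3.02 = -0.04967; g_wv = 1.11/3.02 = 0.3675.
Total gain g = 0.31783.
A = 1/(1 − 0.31783) = 1.47.

1.47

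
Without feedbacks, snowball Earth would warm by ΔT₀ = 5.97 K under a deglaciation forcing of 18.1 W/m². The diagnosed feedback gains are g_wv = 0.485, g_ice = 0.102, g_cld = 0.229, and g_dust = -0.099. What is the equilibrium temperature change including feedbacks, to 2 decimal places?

Total gain g = 0.485 + 0.102 + 0.229 − 0.099 = 0.717.
Amplification A = 1/(1 − 0.717) = 3.534.
ΔT = 5.97 × 3.534 = 21.10 K.

21.10 K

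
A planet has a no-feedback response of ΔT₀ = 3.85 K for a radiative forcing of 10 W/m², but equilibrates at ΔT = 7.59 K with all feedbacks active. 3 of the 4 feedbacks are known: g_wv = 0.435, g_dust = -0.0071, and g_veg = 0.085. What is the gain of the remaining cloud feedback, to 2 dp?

-0.02

Amplification A = ΔT/ΔT₀ = 7.59/3.85 = 1.971.
Total gain g = 1 − 1/A = 1 − 1/1.971 = 0.4926.
Known gains sum to 0.435 − 0.0071 + 0.085 = 0.5129.
g_cld = 0.4926 − 0.5129 = -0.02.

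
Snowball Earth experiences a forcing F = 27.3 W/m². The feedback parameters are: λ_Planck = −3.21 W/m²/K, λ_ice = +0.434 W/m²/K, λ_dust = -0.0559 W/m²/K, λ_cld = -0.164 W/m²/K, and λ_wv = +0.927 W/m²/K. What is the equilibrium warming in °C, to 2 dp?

13.20 °C

Net feedback parameter λ = (−3.21) + (+0.434) + (-0.0559) + (-0.164) + (+0.927) = -2.0689 W/m²/K.
ΔT = −F/λ = −27.3/(-2.0689) = 13.20 °C.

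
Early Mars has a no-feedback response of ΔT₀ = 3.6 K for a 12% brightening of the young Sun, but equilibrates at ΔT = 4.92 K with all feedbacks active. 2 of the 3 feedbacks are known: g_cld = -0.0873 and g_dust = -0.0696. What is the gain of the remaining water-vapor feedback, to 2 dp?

0.43

Amplification A = ΔT/ΔT₀ = 4.92/3.6 = 1.367.
Total gain g = 1 − 1/A = 1 − 1/1.367 = 0.2685.
Known gains sum to -0.0873 − 0.0696 = -0.1569.
g_wv = 0.2685 + 0.1569 = 0.43.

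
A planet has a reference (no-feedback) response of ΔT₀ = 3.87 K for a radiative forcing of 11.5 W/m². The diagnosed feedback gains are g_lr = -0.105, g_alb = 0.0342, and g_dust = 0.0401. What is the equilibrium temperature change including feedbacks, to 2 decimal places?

3.75 K

Total gain g = -0.105 + 0.0342 + 0.0401 = -0.0307.
Amplification A = 1/(1 + 0.0307) = 0.9702.
ΔT = 3.87 × 0.9702 = 3.75 K.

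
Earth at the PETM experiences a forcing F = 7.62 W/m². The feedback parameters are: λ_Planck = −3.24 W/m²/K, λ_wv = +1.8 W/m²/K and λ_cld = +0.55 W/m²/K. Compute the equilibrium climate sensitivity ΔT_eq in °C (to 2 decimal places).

8.56 °C

Net feedback parameter λ = (−3.24) + (+1.8) + (+0.55) = -0.89 W/m²/K.
ΔT = −F/λ = −7.62/(-0.89) = 8.56 °C.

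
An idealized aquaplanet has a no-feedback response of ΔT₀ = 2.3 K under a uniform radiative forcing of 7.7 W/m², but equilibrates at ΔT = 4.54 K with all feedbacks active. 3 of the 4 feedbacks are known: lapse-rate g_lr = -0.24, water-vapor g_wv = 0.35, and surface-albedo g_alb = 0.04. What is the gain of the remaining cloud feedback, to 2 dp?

Amplification A = ΔT/ΔT₀ = 4.54/2.3 = 1.974.
Total gain g = 1 − 1/A = 1 − 1/1.974 = 0.4934.
Known gains sum to -0.24 + 0.35 + 0.04 = 0.15.
g_cld = 0.4934 − 0.15 = 0.34.

0.34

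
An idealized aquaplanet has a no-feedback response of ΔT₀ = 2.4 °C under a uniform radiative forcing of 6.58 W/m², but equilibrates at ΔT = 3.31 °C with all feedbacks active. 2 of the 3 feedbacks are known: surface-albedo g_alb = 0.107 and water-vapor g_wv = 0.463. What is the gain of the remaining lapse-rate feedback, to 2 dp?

-0.30

Amplification A = ΔT/ΔT₀ = 3.31/2.4 = 1.379.
Total gain g = 1 − 1/A = 1 − 1/1.379 = 0.2748.
Known gains sum to 0.107 + 0.463 = 0.57.
g_lr = 0.2748 − 0.57 = -0.30.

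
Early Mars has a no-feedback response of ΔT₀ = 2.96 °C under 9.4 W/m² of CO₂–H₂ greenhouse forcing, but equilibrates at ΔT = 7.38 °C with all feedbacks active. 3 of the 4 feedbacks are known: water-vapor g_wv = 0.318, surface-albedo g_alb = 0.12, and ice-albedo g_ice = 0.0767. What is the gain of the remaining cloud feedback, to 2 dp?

Amplification A = ΔT/ΔT₀ = 7.38/2.96 = 2.493.
Total gain g = 1 − 1/A = 1 − 1/2.493 = 0.5989.
Known gains sum to 0.318 + 0.12 + 0.0767 = 0.5147.
g_cld = 0.5989 − 0.5147 = 0.08.

0.08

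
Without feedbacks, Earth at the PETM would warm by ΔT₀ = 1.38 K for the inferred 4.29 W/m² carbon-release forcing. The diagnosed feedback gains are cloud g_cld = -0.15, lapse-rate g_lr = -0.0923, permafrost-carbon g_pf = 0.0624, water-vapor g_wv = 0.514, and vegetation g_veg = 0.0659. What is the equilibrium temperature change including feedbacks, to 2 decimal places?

Total gain g = -0.15 − 0.0923 + 0.0624 + 0.514 + 0.0659 = 0.4.
Amplification A = 1/(1 − 0.4) = 1.667.
ΔT = 1.38 × 1.667 = 2.30 K.

2.30 K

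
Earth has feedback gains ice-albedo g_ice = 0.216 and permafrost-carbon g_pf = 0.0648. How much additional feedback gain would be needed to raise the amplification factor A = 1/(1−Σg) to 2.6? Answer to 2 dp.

0.33

Current total gain = 0.2808.
Target gain for A = 2.6: g* = 1 − 1/2.6 = 0.6154.
Additional gain needed = 0.6154 − 0.2808 = 0.33.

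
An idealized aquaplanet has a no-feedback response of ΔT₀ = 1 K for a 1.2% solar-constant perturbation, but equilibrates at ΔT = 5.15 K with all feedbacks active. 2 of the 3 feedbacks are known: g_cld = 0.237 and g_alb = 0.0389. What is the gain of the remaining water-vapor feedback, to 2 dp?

0.53

Amplification A = ΔT/ΔT₀ = 5.15/1 = 5.15.
Total gain g = 1 − 1/A = 1 − 1/5.15 = 0.8058.
Known gains sum to 0.237 + 0.0389 = 0.2759.
g_wv = 0.8058 − 0.2759 = 0.53.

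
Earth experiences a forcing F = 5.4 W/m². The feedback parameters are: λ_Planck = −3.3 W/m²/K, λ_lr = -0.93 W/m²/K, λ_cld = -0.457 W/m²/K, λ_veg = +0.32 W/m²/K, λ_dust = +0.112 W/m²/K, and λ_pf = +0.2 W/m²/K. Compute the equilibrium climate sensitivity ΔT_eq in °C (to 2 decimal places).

1.33 °C

Net feedback parameter λ = (−3.3) + (-0.93) + (-0.457) + (+0.32) + (+0.112) + (+0.2) = -4.055 W/m²/K.
ΔT = −F/λ = −5.4/(-4.055) = 1.33 °C.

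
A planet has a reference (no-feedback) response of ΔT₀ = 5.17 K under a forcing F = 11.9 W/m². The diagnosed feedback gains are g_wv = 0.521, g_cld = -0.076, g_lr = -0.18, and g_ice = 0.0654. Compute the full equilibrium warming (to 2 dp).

Total gain g = 0.521 − 0.076 − 0.18 + 0.0654 = 0.3304.
Amplification A = 1/(1 − 0.3304) = 1.493.
ΔT = 5.17 × 1.493 = 7.72 K.

7.72 K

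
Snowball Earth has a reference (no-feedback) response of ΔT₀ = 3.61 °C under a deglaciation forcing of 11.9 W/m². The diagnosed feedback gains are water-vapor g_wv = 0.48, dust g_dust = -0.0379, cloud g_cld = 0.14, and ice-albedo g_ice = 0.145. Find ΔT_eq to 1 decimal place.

Total gain g = 0.48 − 0.0379 + 0.14 + 0.145 = 0.7271.
Amplification A = 1/(1 − 0.7271) = 3.664.
ΔT = 3.61 × 3.664 = 13.2 °C.

13.2 °C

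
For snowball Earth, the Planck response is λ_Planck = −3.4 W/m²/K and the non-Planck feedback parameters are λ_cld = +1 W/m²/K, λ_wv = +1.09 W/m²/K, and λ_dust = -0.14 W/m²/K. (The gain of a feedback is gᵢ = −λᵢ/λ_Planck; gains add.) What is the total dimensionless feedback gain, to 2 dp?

Convert to gains: g_cld = 1/3.4 = 0.2941; g_wv = 1.09/3.4 = 0.3206; g_dust = -0.14/3.4 = -0.04118.
Total gain g = 0.57352.

0.57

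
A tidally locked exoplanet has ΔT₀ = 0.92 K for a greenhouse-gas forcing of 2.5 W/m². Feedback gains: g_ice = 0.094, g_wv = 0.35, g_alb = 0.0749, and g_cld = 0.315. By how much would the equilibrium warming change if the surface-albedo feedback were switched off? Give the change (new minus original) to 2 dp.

-1.72 K

Original: g = 0.8339, ΔT = 0.92/(1−0.8339) = 5.5388 K.
Without surface-albedo: g' = 0.759, ΔT' = 0.92/(1−0.759) = 3.8174 K.
Change = 3.8174 − 5.5388 = -1.72 K.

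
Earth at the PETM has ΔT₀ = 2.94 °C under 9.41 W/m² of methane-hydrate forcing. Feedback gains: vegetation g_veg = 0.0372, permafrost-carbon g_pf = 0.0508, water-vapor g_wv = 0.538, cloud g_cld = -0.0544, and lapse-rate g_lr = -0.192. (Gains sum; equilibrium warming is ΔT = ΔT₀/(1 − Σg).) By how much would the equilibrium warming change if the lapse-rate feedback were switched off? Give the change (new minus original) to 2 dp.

Original: g = 0.3796, ΔT = 2.94/(1−0.3796) = 4.7389 °C.
Without lapse-rate: g' = 0.5716, ΔT' = 2.94/(1−0.5716) = 6.8627 °C.
Change = 6.8627 − 4.7389 = 2.12 °C.

2.12 °C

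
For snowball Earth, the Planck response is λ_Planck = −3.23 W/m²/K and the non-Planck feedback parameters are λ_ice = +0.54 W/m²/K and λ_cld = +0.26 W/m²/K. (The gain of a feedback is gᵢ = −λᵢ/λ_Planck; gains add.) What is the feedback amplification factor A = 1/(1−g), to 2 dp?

Convert to gains: g_ice = 0.54/3.23 = 0.1672; g_cld = 0.26/3.23 = 0.0805.
Total gain g = 0.2477.
A = 1/(1 − 0.2477) = 1.33.

1.33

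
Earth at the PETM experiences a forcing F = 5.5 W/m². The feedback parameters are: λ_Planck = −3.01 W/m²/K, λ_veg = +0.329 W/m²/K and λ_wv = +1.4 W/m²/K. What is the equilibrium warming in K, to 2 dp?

Net feedback parameter λ = (−3.01) + (+0.329) + (+1.4) = -1.281 W/m²/K.
ΔT = −F/λ = −5.5/(-1.281) = 4.29 K.

4.29 K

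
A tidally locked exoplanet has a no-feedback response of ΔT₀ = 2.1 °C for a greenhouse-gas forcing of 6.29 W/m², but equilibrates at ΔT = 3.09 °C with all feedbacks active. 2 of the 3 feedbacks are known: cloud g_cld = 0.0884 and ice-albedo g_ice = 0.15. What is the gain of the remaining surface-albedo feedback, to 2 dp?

Amplification A = ΔT/ΔT₀ = 3.09/2.1 = 1.471.
Total gain g = 1 − 1/A = 1 − 1/1.471 = 0.3202.
Known gains sum to 0.0884 + 0.15 = 0.2384.
g_alb = 0.3202 − 0.2384 = 0.08.

0.08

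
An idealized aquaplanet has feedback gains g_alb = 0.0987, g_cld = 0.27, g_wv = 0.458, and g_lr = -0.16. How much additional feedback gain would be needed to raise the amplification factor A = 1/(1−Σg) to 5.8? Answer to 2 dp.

0.16

Current total gain = 0.6667.
Target gain for A = 5.8: g* = 1 − 1/5.8 = 0.8276.
Additional gain needed = 0.8276 − 0.6667 = 0.16.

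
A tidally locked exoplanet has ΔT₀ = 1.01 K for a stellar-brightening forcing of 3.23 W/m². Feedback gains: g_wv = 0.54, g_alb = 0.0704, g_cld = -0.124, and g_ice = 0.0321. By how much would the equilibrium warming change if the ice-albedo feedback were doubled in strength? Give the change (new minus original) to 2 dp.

Original: g = 0.5185, ΔT = 1.01/(1−0.5185) = 2.0976 K.
With doubled ice-albedo: g' = 0.5506, ΔT' = 1.01/(1−0.5506) = 2.2474 K.
Change = 2.2474 − 2.0976 = 0.15 K.

0.15 K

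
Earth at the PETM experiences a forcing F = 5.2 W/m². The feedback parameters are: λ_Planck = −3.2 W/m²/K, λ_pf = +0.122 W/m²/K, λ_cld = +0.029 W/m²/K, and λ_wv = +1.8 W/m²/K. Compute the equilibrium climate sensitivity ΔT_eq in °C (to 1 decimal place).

Net feedback parameter λ = (−3.2) + (+0.122) + (+0.029) + (+1.8) = -1.249 W/m²/K.
ΔT = −F/λ = −5.2/(-1.249) = 4.2 °C.

4.2 °C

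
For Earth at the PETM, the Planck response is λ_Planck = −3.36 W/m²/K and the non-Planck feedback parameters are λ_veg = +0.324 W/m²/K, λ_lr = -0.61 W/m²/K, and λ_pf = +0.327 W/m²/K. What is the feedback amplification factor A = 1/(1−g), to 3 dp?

Convert to gains: g_veg = 0.324/3.36 = 0.09643; g_lr = -0.61/3.36 = -0.1815; g_pf = 0.327/3.36 = 0.09732.
Total gain g = 0.01225.
A = 1/(1 − 0.01225) = 1.012.

1.012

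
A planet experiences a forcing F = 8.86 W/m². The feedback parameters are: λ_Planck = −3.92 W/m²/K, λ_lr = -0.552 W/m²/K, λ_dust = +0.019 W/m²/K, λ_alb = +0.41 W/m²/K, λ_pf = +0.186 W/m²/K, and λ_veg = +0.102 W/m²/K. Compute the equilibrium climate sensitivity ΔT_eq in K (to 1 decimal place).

2.4 K

Net feedback parameter λ = (−3.92) + (-0.552) + (+0.019) + (+0.41) + (+0.186) + (+0.102) = -3.755 W/m²/K.
ΔT = −F/λ = −8.86/(-3.755) = 2.4 K.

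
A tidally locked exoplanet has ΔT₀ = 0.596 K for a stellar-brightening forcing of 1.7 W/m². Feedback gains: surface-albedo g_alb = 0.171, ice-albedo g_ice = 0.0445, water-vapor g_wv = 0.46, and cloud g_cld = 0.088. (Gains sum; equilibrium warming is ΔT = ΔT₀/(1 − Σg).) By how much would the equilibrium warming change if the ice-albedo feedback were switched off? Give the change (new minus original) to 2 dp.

-0.40 K

Original: g = 0.7635, ΔT = 0.596/(1−0.7635) = 2.5201 K.
Without ice-albedo: g' = 0.719, ΔT' = 0.596/(1−0.719) = 2.1210 K.
Change = 2.1210 − 2.5201 = -0.40 K.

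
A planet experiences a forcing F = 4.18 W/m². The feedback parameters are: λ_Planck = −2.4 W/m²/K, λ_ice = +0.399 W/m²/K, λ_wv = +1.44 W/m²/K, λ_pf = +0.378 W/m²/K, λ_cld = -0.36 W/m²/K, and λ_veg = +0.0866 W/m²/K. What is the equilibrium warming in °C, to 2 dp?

Net feedback parameter λ = (−2.4) + (+0.399) + (+1.44) + (+0.378) + (-0.36) + (+0.0866) = -0.4564 W/m²/K.
ΔT = −F/λ = −4.18/(-0.4564) = 9.16 °C.

9.16 °C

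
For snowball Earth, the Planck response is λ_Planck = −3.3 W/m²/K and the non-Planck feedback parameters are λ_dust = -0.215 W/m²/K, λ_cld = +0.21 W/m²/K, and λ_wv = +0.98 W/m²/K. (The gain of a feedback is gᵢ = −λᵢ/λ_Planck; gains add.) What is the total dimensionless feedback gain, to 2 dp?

Convert to gains: g_dust = -0.215/3.3 = -0.06515; g_cld = 0.21/3.3 = 0.06364; g_wv = 0.98/3.3 = 0.297.
Total gain g = 0.29549.

0.30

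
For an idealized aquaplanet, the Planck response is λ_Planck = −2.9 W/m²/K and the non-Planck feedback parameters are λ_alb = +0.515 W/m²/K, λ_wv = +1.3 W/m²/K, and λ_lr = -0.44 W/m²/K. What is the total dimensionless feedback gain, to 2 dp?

0.47

Convert to gains: g_alb = 0.515/2.9 = 0.1776; g_wv = 1.3/2.9 = 0.4483; g_lr = -0.44/2.9 = -0.1517.
Total gain g = 0.4742.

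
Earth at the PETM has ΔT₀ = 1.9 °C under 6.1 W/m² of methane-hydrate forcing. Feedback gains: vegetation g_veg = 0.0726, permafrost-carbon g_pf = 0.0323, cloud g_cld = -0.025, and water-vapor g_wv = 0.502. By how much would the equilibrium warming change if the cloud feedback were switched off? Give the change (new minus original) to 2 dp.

0.29 °C

Original: g = 0.5819, ΔT = 1.9/(1−0.5819) = 4.5444 °C.
Without cloud: g' = 0.6069, ΔT' = 1.9/(1−0.6069) = 4.8334 °C.
Change = 4.8334 − 4.5444 = 0.29 °C.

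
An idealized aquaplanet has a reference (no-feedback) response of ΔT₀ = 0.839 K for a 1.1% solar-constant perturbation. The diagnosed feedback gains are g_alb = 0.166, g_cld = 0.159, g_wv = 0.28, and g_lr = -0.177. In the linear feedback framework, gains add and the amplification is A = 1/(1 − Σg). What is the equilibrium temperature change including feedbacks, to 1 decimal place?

Total gain g = 0.166 + 0.159 + 0.28 − 0.177 = 0.428.
Amplification A = 1/(1 − 0.428) = 1.748.
ΔT = 0.839 × 1.748 = 1.5 K.

1.5 K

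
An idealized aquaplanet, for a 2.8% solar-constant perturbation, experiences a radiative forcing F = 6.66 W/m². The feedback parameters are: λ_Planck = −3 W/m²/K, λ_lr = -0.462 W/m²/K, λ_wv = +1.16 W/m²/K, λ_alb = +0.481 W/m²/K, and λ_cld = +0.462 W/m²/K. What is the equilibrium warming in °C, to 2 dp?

Net feedback parameter λ = (−3) + (-0.462) + (+1.16) + (+0.481) + (+0.462) = -1.359 W/m²/K.
ΔT = −F/λ = −6.66/(-1.359) = 4.90 °C.

4.90 °C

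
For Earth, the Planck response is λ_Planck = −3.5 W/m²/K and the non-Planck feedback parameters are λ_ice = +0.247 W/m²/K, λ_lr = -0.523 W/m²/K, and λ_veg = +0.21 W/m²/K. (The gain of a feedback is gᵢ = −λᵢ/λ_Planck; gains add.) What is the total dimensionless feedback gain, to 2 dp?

Convert to gains: g_ice = 0.247/3.5 = 0.07057; g_lr = -0.523/3.5 = -0.1494; g_veg = 0.21/3.5 = 0.06.
Total gain g = -0.01883.

-0.02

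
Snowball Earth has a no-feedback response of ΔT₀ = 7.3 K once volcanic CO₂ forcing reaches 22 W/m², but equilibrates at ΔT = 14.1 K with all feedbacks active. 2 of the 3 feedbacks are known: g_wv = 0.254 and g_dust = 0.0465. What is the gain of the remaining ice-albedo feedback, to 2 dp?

Amplification A = ΔT/ΔT₀ = 14.1/7.3 = 1.932.
Total gain g = 1 − 1/A = 1 − 1/1.932 = 0.4824.
Known gains sum to 0.254 + 0.0465 = 0.3005.
g_ice = 0.4824 − 0.3005 = 0.18.

0.18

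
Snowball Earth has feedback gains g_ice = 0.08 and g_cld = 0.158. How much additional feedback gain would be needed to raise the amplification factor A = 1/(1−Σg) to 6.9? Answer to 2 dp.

0.62

Current total gain = 0.238.
Target gain for A = 6.9: g* = 1 − 1/6.9 = 0.8551.
Additional gain needed = 0.8551 − 0.238 = 0.62.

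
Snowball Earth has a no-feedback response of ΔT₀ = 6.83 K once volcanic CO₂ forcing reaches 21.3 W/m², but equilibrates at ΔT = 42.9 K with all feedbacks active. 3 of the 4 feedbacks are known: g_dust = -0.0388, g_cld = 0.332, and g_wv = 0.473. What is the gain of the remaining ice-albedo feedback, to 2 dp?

0.07

Amplification A = ΔT/ΔT₀ = 42.9/6.83 = 6.281.
Total gain g = 1 − 1/A = 1 − 1/6.281 = 0.8408.
Known gains sum to -0.0388 + 0.332 + 0.473 = 0.7662.
g_ice = 0.8408 − 0.7662 = 0.07.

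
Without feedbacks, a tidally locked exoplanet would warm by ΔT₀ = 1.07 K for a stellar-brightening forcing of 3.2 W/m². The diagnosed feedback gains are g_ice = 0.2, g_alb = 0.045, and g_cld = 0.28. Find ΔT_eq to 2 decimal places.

2.25 K

Total gain g = 0.2 + 0.045 + 0.28 = 0.525.
Amplification A = 1/(1 − 0.525) = 2.105.
ΔT = 1.07 × 2.105 = 2.25 K.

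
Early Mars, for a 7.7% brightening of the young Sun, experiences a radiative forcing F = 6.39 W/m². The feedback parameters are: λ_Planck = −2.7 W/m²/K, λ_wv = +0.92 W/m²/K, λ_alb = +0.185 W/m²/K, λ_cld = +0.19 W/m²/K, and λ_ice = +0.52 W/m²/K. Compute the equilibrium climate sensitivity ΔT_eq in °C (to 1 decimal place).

7.2 °C

Net feedback parameter λ = (−2.7) + (+0.92) + (+0.185) + (+0.19) + (+0.52) = -0.885 W/m²/K.
ΔT = −F/λ = −6.39/(-0.885) = 7.2 °C.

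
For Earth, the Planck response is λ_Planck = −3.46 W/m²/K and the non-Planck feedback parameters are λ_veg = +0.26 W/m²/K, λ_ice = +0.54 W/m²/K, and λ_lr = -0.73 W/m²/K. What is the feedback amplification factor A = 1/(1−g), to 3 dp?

Convert to gains: g_veg = 0.26/3.46 = 0.07514; g_ice = 0.54/3.46 = 0.1561; g_lr = -0.73/3.46 = -0.211.
Total gain g = 0.02024.
A = 1/(1 − 0.02024) = 1.021.

1.021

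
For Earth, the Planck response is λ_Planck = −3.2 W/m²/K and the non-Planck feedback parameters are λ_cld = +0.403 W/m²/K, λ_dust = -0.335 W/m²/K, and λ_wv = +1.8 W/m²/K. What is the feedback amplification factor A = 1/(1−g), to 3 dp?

Convert to gains: g_cld = 0.403/3.2 = 0.1259; g_dust = -0.335/3.2 = -0.1047; g_wv = 1.8/3.2 = 0.5625.
Total gain g = 0.5837.
A = 1/(1 − 0.5837) = 2.402.

2.402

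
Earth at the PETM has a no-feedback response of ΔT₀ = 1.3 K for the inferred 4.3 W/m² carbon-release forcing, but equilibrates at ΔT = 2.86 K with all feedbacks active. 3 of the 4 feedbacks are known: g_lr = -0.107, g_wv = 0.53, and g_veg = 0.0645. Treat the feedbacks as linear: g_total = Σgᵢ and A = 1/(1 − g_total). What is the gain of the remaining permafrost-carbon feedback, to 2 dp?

0.06

Amplification A = ΔT/ΔT₀ = 2.86/1.3 = 2.2.
Total gain g = 1 − 1/A = 1 − 1/2.2 = 0.5455.
Known gains sum to -0.107 + 0.53 + 0.0645 = 0.4875.
g_pf = 0.5455 − 0.4875 = 0.06.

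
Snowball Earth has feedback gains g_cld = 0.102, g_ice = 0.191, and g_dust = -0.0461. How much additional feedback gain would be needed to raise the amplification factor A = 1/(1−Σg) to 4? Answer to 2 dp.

0.50

Current total gain = 0.2469.
Target gain for A = 4: g* = 1 − 1/4 = 0.75.
Additional gain needed = 0.75 − 0.2469 = 0.50.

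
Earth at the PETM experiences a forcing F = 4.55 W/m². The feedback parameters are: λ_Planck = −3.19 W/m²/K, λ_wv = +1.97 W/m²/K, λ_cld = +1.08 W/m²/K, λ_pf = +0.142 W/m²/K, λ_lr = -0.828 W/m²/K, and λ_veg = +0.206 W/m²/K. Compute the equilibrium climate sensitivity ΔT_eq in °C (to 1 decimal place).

Net feedback parameter λ = (−3.19) + (+1.97) + (+1.08) + (+0.142) + (-0.828) + (+0.206) = -0.62 W/m²/K.
ΔT = −F/λ = −4.55/(-0.62) = 7.3 °C.

7.3 °C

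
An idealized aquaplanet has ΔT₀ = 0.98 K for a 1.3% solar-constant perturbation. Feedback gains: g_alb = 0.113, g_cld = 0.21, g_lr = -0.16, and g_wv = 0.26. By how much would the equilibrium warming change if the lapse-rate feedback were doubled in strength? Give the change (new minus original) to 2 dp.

-0.37 K

Original: g = 0.423, ΔT = 0.98/(1−0.423) = 1.6984 K.
With doubled lapse-rate: g' = 0.263, ΔT' = 0.98/(1−0.263) = 1.3297 K.
Change = 1.3297 − 1.6984 = -0.37 K.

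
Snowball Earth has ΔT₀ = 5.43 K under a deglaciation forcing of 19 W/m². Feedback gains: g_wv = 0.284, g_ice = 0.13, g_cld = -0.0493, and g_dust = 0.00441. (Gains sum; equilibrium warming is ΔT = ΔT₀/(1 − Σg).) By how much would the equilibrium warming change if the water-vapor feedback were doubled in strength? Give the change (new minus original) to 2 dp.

7.05 K

Original: g = 0.36911, ΔT = 5.43/(1−0.36911) = 8.6069 K.
With doubled water-vapor: g' = 0.65311, ΔT' = 5.43/(1−0.65311) = 15.6534 K.
Change = 15.6534 − 8.6069 = 7.05 K.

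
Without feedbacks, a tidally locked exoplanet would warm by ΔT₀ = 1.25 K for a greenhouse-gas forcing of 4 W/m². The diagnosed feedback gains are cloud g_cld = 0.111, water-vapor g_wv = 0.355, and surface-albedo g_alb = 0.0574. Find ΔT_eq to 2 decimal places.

2.62 K

Total gain g = 0.111 + 0.355 + 0.0574 = 0.5234.
Amplification A = 1/(1 − 0.5234) = 2.098.
ΔT = 1.25 × 2.098 = 2.62 K.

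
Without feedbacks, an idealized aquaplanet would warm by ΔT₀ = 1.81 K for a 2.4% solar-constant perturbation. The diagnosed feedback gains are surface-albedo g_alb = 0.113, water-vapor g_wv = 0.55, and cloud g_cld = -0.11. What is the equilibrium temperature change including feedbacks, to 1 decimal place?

4.0 K

Total gain g = 0.113 + 0.55 − 0.11 = 0.553.
Amplification A = 1/(1 − 0.553) = 2.237.
ΔT = 1.81 × 2.237 = 4.0 K.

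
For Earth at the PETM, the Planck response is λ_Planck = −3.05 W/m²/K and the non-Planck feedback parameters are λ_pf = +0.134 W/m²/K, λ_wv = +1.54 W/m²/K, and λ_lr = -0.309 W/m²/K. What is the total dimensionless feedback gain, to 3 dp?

0.448

Convert to gains: g_pf = 0.134/3.05 = 0.04393; g_wv = 1.54/3.05 = 0.5049; g_lr = -0.309/3.05 = -0.1013.
Total gain g = 0.44753.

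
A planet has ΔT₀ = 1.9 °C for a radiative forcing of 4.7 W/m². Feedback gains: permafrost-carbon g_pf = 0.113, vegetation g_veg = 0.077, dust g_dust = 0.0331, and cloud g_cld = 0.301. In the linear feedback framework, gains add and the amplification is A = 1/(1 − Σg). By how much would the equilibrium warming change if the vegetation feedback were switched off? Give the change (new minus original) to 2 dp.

-0.56 °C

Original: g = 0.5241, ΔT = 1.9/(1−0.5241) = 3.9924 °C.
Without vegetation: g' = 0.4471, ΔT' = 1.9/(1−0.4471) = 3.4364 °C.
Change = 3.4364 − 3.9924 = -0.56 °C.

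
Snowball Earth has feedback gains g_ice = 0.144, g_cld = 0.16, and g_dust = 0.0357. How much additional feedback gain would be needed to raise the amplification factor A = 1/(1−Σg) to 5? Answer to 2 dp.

Current total gain = 0.3397.
Target gain for A = 5: g* = 1 − 1/5 = 0.8.
Additional gain needed = 0.8 − 0.3397 = 0.46.

0.46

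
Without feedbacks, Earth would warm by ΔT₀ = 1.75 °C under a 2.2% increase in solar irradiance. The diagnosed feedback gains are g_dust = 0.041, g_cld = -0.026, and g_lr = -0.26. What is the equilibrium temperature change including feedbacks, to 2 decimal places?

Total gain g = 0.041 − 0.026 − 0.26 = -0.245.
Amplification A = 1/(1 + 0.245) = 0.8032.
ΔT = 1.75 × 0.8032 = 1.41 °C.

1.41 °C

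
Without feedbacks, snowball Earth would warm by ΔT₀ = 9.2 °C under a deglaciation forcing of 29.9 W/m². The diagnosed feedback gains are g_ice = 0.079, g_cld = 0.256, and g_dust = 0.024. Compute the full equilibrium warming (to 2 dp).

14.35 °C

Total gain g = 0.079 + 0.256 + 0.024 = 0.359.
Amplification A = 1/(1 − 0.359) = 1.56.
ΔT = 9.2 × 1.56 = 14.35 °C.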